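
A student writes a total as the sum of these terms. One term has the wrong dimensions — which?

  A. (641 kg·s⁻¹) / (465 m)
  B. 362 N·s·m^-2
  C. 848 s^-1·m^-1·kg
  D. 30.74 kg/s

Expand each in SI base units:
  A. [kg·s⁻¹] / [m] = kg·m⁻¹·s⁻¹
  B. N·s·m⁻² = kg·m·s⁻²·s·m⁻² = kg·m⁻¹·s⁻¹
  C. kg·m⁻¹·s⁻¹
  D. kg·s⁻¹
All reduce to kg·m⁻¹·s⁻¹ except D., which is kg·s⁻¹.

D.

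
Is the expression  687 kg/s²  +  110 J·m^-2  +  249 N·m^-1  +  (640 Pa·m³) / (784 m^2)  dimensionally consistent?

Reduce each to base SI dimensions:
  687 kg/s²:  kg·s⁻²
  110 J·m^-2:  J·m⁻² = N·m·m⁻² = kg·s⁻²
  249 N·m^-1:  N·m⁻¹ = kg·m·s⁻²·m⁻¹ = kg·s⁻²
  (640 Pa·m³) / (784 m^2):  [kg·m²·s⁻²] / [m²] = kg·s⁻²
Every term reduces to kg·s⁻².

Yes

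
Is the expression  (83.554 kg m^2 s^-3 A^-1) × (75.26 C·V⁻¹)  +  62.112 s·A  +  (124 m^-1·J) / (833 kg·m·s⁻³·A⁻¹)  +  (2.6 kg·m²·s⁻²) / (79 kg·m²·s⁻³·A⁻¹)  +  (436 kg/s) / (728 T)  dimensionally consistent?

Yes

Reduce each to base SI dimensions:
  (83.554 kg m^2 s^-3 A^-1) × (75.26 C·V⁻¹):  [kg·m²·s⁻³·A⁻¹] · [kg⁻¹·m⁻²·s⁴·A²] = s·A
  62.112 s·A:  A·s = s·A
  (124 m^-1·J) / (833 kg·m·s⁻³·A⁻¹):  [kg·m·s⁻²] / [kg·m·s⁻³·A⁻¹] = s·A
  (2.6 kg·m²·s⁻²) / (79 kg·m²·s⁻³·A⁻¹):  [kg·m²·s⁻²] / [kg·m²·s⁻³·A⁻¹] = s·A
  (436 kg/s) / (728 T):  [kg·s⁻¹] / [kg·s⁻²·A⁻¹] = s·A
Every term reduces to s·A.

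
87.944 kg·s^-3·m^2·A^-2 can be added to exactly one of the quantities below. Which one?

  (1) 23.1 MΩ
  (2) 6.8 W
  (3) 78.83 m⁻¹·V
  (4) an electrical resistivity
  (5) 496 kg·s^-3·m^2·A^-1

Reference: kg·m²·s⁻³·A⁻².
Each option:
  (1) Ω = V·A⁻¹ = kg·m²·s⁻³·A⁻²  ← same
  (2) W = J·s⁻¹ = kg·m²·s⁻³
  (3) V·m⁻¹ = J·C⁻¹·m⁻¹ = kg·m·s⁻³·A⁻¹
  (4) [electrical resistivity] = kg·m³·s⁻³·A⁻²
  (5) kg·m²·s⁻³·A⁻¹
Only (1) matches kg·m²·s⁻³·A⁻².

(1)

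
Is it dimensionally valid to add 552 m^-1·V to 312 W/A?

No

In SI base units:
  552 m^-1·V:  V·m⁻¹ = J·C⁻¹·m⁻¹ = kg·m·s⁻³·A⁻¹
  312 W/A:  W·A⁻¹ = J·s⁻¹·A⁻¹ = kg·m²·s⁻³·A⁻¹
kg·m·s⁻³·A⁻¹ ≠ kg·m²·s⁻³·A⁻¹, so they cannot be added.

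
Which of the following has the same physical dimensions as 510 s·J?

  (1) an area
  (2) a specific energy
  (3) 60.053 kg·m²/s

Reference: J·s = N·m·s = kg·m²·s⁻¹.
Each option:
  (1) [area] = m²
  (2) [specific energy] = m²·s⁻²
  (3) kg·m²·s⁻¹  ← same
Only (3) matches kg·m²·s⁻¹.

(3)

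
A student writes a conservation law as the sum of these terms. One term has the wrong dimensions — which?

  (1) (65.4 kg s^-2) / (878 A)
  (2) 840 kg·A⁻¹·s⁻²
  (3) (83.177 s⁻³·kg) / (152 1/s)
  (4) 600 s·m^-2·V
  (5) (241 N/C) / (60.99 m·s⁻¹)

Dimensions:
  (1) [kg·s⁻²] / [A] = kg·s⁻²·A⁻¹
  (2) kg·s⁻²·A⁻¹
  (3) [kg·s⁻³] / [s⁻¹] = kg·s⁻²
  (4) V·s·m⁻² = J·C⁻¹·s·m⁻² = kg·s⁻²·A⁻¹
  (5) [kg·m·s⁻³·A⁻¹] / [m·s⁻¹] = kg·s⁻²·A⁻¹
All reduce to kg·s⁻²·A⁻¹ except (3), which is kg·s⁻².

(3)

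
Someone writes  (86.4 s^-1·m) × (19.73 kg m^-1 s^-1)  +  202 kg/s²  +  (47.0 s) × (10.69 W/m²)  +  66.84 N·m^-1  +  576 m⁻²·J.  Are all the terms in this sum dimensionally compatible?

Reduce each to base SI dimensions:
  (86.4 s^-1·m) × (19.73 kg m^-1 s^-1):  [m·s⁻¹] · [kg·m⁻¹·s⁻¹] = kg·s⁻²
  202 kg/s²:  kg·s⁻²
  (47.0 s) × (10.69 W/m²):  [s] · [kg·s⁻³] = kg·s⁻²
  66.84 N·m^-1:  N·m⁻¹ = kg·m·s⁻²·m⁻¹ = kg·s⁻²
  576 m⁻²·J:  J·m⁻² = N·m·m⁻² = kg·s⁻²
Every term reduces to kg·s⁻².

Yes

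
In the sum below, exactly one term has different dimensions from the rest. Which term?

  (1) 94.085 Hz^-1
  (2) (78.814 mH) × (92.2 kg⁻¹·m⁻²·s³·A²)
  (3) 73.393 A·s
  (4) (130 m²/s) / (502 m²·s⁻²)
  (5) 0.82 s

(3)

In SI base units:
  (1) Hz⁻¹ = (s⁻¹)⁻¹ = s
  (2) [kg·m²·s⁻²·A⁻²] · [kg⁻¹·m⁻²·s³·A²] = s
  (3) A·s = s·A
  (4) [m²·s⁻¹] / [m²·s⁻²] = s
  (5) s
All reduce to s except (3), which is s·A.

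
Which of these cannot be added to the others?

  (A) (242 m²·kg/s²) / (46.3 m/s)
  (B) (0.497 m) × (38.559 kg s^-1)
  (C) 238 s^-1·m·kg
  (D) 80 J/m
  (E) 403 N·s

Reduce each to base SI dimensions:
  (A) [kg·m²·s⁻²] / [m·s⁻¹] = kg·m·s⁻¹
  (B) [m] · [kg·s⁻¹] = kg·m·s⁻¹
  (C) kg·m·s⁻¹
  (D) J·m⁻¹ = N·m·m⁻¹ = kg·m·s⁻²
  (E) N·s = kg·m·s⁻²·s = kg·m·s⁻¹
All reduce to kg·m·s⁻¹ except (D), which is kg·m·s⁻².

(D)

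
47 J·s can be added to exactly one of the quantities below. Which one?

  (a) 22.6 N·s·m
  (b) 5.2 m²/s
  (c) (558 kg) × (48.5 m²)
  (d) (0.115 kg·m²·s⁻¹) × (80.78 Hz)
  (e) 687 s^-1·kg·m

(a)

Reference: J·s = N·m·s = kg·m²·s⁻¹.
Each option:
  (a) N·m·s = kg·m·s⁻²·m·s = kg·m²·s⁻¹  ← same
  (b) m²·s⁻¹
  (c) [kg] · [m²] = kg·m²
  (d) [kg·m²·s⁻¹] · [s⁻¹] = kg·m²·s⁻²
  (e) kg·m·s⁻¹
Only (a) matches kg·m²·s⁻¹.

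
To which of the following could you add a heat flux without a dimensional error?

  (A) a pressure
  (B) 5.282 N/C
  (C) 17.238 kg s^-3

(C)

Reference: [heat flux] = kg·s⁻³.
Each option:
  (A) [pressure] = kg·m⁻¹·s⁻²
  (B) N·C⁻¹ = kg·m·s⁻²·(s·A)⁻¹ = kg·m·s⁻³·A⁻¹
  (C) kg·s⁻³  ← same
Only (C) matches kg·s⁻³.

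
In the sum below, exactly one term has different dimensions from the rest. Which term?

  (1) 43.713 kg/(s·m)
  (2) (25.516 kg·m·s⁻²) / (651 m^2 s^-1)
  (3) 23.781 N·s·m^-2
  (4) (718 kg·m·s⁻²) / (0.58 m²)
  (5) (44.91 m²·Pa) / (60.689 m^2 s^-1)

Work out the base dimensions of each:
  (1) kg·m⁻¹·s⁻¹
  (2) [kg·m·s⁻²] / [m²·s⁻¹] = kg·m⁻¹·s⁻¹
  (3) N·s·m⁻² = kg·m·s⁻²·s·m⁻² = kg·m⁻¹·s⁻¹
  (4) [kg·m·s⁻²] / [m²] = kg·m⁻¹·s⁻²
  (5) [kg·m·s⁻²] / [m²·s⁻¹] = kg·m⁻¹·s⁻¹
All reduce to kg·m⁻¹·s⁻¹ except (4), which is kg·m⁻¹·s⁻².

(4)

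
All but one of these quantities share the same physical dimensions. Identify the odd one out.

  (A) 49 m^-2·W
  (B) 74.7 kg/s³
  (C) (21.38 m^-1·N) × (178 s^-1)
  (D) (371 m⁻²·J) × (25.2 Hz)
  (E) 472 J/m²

(E)

In SI base units:
  (A) W·m⁻² = J·s⁻¹·m⁻² = kg·s⁻³
  (B) kg·s⁻³
  (C) [kg·s⁻²] · [s⁻¹] = kg·s⁻³
  (D) [kg·s⁻²] · [s⁻¹] = kg·s⁻³
  (E) J·m⁻² = N·m·m⁻² = kg·s⁻²
All reduce to kg·s⁻³ except (E), which is kg·s⁻².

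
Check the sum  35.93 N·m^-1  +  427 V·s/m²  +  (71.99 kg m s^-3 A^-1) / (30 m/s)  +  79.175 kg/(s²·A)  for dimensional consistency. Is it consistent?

Dimensions:
  35.93 N·m^-1:  N·m⁻¹ = kg·m·s⁻²·m⁻¹ = kg·s⁻²
  427 V·s/m²:  V·s·m⁻² = J·C⁻¹·s·m⁻² = kg·s⁻²·A⁻¹
  (71.99 kg m s^-3 A^-1) / (30 m/s):  [kg·m·s⁻³·A⁻¹] / [m·s⁻¹] = kg·s⁻²·A⁻¹
  79.175 kg/(s²·A):  kg·s⁻²·A⁻¹
The terms do not share a single dimension (kg·s⁻² vs kg·s⁻²·A⁻¹).

No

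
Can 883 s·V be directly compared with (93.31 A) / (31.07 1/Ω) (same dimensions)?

Expand each in SI base units:
  883 s·V:  V·s = J·C⁻¹·s = kg·m²·s⁻²·A⁻¹
  (93.31 A) / (31.07 1/Ω):  [A] / [kg⁻¹·m⁻²·s³·A²] = kg·m²·s⁻³·A⁻¹
kg·m²·s⁻²·A⁻¹ ≠ kg·m²·s⁻³·A⁻¹, so they cannot be added.

No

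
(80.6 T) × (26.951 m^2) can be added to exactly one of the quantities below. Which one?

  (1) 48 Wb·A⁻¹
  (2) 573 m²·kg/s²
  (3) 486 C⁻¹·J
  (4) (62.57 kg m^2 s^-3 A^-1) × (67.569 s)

(4)

Reference: [kg·s⁻²·A⁻¹] · [m²] = kg·m²·s⁻²·A⁻¹.
Each option:
  (1) Wb·A⁻¹ = V·s·A⁻¹ = kg·m²·s⁻²·A⁻²
  (2) kg·m²·s⁻²
  (3) J·C⁻¹ = N·m·(s·A)⁻¹ = kg·m²·s⁻³·A⁻¹
  (4) [kg·m²·s⁻³·A⁻¹] · [s] = kg·m²·s⁻²·A⁻¹  ← same
Only (4) matches kg·m²·s⁻²·A⁻¹.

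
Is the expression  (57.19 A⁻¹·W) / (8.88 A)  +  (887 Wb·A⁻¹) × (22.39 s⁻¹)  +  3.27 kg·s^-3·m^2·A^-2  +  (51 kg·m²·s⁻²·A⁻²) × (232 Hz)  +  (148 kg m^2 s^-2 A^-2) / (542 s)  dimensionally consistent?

Yes

Dimensions:
  (57.19 A⁻¹·W) / (8.88 A):  [kg·m²·s⁻³·A⁻¹] / [A] = kg·m²·s⁻³·A⁻²
  (887 Wb·A⁻¹) × (22.39 s⁻¹):  [kg·m²·s⁻²·A⁻²] · [s⁻¹] = kg·m²·s⁻³·A⁻²
  3.27 kg·s^-3·m^2·A^-2:  kg·m²·s⁻³·A⁻²
  (51 kg·m²·s⁻²·A⁻²) × (232 Hz):  [kg·m²·s⁻²·A⁻²] · [s⁻¹] = kg·m²·s⁻³·A⁻²
  (148 kg m^2 s^-2 A^-2) / (542 s):  [kg·m²·s⁻²·A⁻²] / [s] = kg·m²·s⁻³·A⁻²
Every term reduces to kg·m²·s⁻³·A⁻².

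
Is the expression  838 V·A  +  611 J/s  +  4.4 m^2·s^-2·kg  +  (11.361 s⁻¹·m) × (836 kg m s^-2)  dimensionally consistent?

In SI base units:
  838 V·A:  V·A = J·C⁻¹·A = kg·m²·s⁻³
  611 J/s:  J·s⁻¹ = N·m·s⁻¹ = kg·m²·s⁻³
  4.4 m^2·s^-2·kg:  kg·m²·s⁻²
  (11.361 s⁻¹·m) × (836 kg m s^-2):  [m·s⁻¹] · [kg·m·s⁻²] = kg·m²·s⁻³
The terms do not share a single dimension (kg·m²·s⁻² vs kg·m²·s⁻³).

No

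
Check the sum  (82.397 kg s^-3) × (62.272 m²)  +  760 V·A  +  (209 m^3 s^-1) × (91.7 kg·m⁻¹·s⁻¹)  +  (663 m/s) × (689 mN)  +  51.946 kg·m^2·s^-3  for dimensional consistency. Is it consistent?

No

Work out the base dimensions of each:
  (82.397 kg s^-3) × (62.272 m²):  [kg·s⁻³] · [m²] = kg·m²·s⁻³
  760 V·A:  V·A = J·C⁻¹·A = kg·m²·s⁻³
  (209 m^3 s^-1) × (91.7 kg·m⁻¹·s⁻¹):  [m³·s⁻¹] · [kg·m⁻¹·s⁻¹] = kg·m²·s⁻²
  (663 m/s) × (689 mN):  [m·s⁻¹] · [kg·m·s⁻²] = kg·m²·s⁻³
  51.946 kg·m^2·s^-3:  kg·m²·s⁻³
The terms do not share a single dimension (kg·m²·s⁻² vs kg·m²·s⁻³).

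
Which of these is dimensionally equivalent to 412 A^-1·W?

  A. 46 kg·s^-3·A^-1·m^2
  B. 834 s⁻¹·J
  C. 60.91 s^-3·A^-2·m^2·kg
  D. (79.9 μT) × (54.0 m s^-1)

A.

Reference: W·A⁻¹ = J·s⁻¹·A⁻¹ = kg·m²·s⁻³·A⁻¹.
Each option:
  A. kg·m²·s⁻³·A⁻¹  ← same
  B. J·s⁻¹ = N·m·s⁻¹ = kg·m²·s⁻³
  C. kg·m²·s⁻³·A⁻²
  D. [kg·s⁻²·A⁻¹] · [m·s⁻¹] = kg·m·s⁻³·A⁻¹
Only A. matches kg·m²·s⁻³·A⁻¹.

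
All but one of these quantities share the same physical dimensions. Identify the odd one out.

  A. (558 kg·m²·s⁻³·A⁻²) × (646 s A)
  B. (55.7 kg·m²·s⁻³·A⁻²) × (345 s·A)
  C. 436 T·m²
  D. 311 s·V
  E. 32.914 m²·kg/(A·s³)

Dimensions:
  A. [kg·m²·s⁻³·A⁻²] · [s·A] = kg·m²·s⁻²·A⁻¹
  B. [kg·m²·s⁻³·A⁻²] · [s·A] = kg·m²·s⁻²·A⁻¹
  C. T·m² = Wb·m⁻²·m² = kg·m²·s⁻²·A⁻¹
  D. V·s = J·C⁻¹·s = kg·m²·s⁻²·A⁻¹
  E. kg·m²·s⁻³·A⁻¹
All reduce to kg·m²·s⁻²·A⁻¹ except E., which is kg·m²·s⁻³·A⁻¹.

E.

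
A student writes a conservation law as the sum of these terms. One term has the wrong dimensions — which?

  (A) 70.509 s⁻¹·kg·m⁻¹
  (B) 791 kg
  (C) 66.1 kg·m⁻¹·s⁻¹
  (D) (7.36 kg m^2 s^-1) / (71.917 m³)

(B)

Dimensions:
  (A) kg·m⁻¹·s⁻¹
  (B) kg
  (C) kg·m⁻¹·s⁻¹
  (D) [kg·m²·s⁻¹] / [m³] = kg·m⁻¹·s⁻¹
All reduce to kg·m⁻¹·s⁻¹ except (B), which is kg.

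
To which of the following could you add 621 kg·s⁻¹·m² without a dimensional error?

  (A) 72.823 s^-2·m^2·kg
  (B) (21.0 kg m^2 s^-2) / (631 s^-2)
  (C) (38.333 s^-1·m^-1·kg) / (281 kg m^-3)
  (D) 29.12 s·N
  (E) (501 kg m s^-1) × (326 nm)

Reference: kg·m²·s⁻¹.
Each option:
  (A) kg·m²·s⁻²
  (B) [kg·m²·s⁻²] / [s⁻²] = kg·m²
  (C) [kg·m⁻¹·s⁻¹] / [kg·m⁻³] = m²·s⁻¹
  (D) N·s = kg·m·s⁻²·s = kg·m·s⁻¹
  (E) [kg·m·s⁻¹] · [m] = kg·m²·s⁻¹  ← same
Only (E) matches kg·m²·s⁻¹.

(E)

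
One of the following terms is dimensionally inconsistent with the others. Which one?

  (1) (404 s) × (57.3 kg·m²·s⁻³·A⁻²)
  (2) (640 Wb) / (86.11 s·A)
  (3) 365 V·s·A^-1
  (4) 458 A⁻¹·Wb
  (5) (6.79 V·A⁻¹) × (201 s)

(2)

Expand each in SI base units:
  (1) [s] · [kg·m²·s⁻³·A⁻²] = kg·m²·s⁻²·A⁻²
  (2) [kg·m²·s⁻²·A⁻¹] / [s·A] = kg·m²·s⁻³·A⁻²
  (3) V·s·A⁻¹ = J·C⁻¹·s·A⁻¹ = kg·m²·s⁻²·A⁻²
  (4) Wb·A⁻¹ = V·s·A⁻¹ = kg·m²·s⁻²·A⁻²
  (5) [kg·m²·s⁻³·A⁻²] · [s] = kg·m²·s⁻²·A⁻²
All reduce to kg·m²·s⁻²·A⁻² except (2), which is kg·m²·s⁻³·A⁻².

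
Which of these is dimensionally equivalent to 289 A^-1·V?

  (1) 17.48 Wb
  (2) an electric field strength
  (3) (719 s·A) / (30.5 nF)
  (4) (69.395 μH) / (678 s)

(4)

Reference: V·A⁻¹ = J·C⁻¹·A⁻¹ = kg·m²·s⁻³·A⁻².
Each option:
  (1) Wb = V·s = kg·m²·s⁻²·A⁻¹
  (2) [electric field strength] = kg·m·s⁻³·A⁻¹
  (3) [s·A] / [kg⁻¹·m⁻²·s⁴·A²] = kg·m²·s⁻³·A⁻¹
  (4) [kg·m²·s⁻²·A⁻²] / [s] = kg·m²·s⁻³·A⁻²  ← same
Only (4) matches kg·m²·s⁻³·A⁻².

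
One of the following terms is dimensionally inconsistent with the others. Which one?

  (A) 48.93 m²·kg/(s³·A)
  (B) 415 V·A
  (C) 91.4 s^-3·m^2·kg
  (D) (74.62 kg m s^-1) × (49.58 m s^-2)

Expand each in SI base units:
  (A) kg·m²·s⁻³·A⁻¹
  (B) V·A = J·C⁻¹·A = kg·m²·s⁻³
  (C) kg·m²·s⁻³
  (D) [kg·m·s⁻¹] · [m·s⁻²] = kg·m²·s⁻³
All reduce to kg·m²·s⁻³ except (A), which is kg·m²·s⁻³·A⁻¹.

(A)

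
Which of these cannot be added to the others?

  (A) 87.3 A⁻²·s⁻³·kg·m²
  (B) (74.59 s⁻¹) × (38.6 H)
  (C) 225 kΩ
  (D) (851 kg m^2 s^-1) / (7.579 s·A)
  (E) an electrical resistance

(D)

Work out the base dimensions of each:
  (A) kg·m²·s⁻³·A⁻²
  (B) [s⁻¹] · [kg·m²·s⁻²·A⁻²] = kg·m²·s⁻³·A⁻²
  (C) Ω = V·A⁻¹ = kg·m²·s⁻³·A⁻²
  (D) [kg·m²·s⁻¹] / [s·A] = kg·m²·s⁻²·A⁻¹
  (E) [electrical resistance] = kg·m²·s⁻³·A⁻²
All reduce to kg·m²·s⁻³·A⁻² except (D), which is kg·m²·s⁻²·A⁻¹.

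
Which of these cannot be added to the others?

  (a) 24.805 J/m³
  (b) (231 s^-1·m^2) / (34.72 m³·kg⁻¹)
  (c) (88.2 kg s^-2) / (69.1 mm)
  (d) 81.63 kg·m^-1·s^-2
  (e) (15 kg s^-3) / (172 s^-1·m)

Expand each in SI base units:
  (a) J·m⁻³ = N·m·m⁻³ = kg·m⁻¹·s⁻²
  (b) [m²·s⁻¹] / [kg⁻¹·m³] = kg·m⁻¹·s⁻¹
  (c) [kg·s⁻²] / [m] = kg·m⁻¹·s⁻²
  (d) kg·m⁻¹·s⁻²
  (e) [kg·s⁻³] / [m·s⁻¹] = kg·m⁻¹·s⁻²
All reduce to kg·m⁻¹·s⁻² except (b), which is kg·m⁻¹·s⁻¹.

(b)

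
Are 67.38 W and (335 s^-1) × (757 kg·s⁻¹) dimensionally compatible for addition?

Reduce each to base SI dimensions:
  67.38 W:  W = J·s⁻¹ = kg·m²·s⁻³
  (335 s^-1) × (757 kg·s⁻¹):  [s⁻¹] · [kg·s⁻¹] = kg·s⁻²
kg·m²·s⁻³ ≠ kg·s⁻², so they cannot be added.

No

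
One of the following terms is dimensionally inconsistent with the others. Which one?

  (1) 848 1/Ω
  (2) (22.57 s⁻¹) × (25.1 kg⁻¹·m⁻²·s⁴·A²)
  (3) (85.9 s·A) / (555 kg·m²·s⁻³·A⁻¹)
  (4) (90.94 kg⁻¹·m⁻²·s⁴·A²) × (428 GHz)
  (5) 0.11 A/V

(3)

Expand each in SI base units:
  (1) Ω⁻¹ = (V·A⁻¹)⁻¹ = kg⁻¹·m⁻²·s³·A²
  (2) [s⁻¹] · [kg⁻¹·m⁻²·s⁴·A²] = kg⁻¹·m⁻²·s³·A²
  (3) [s·A] / [kg·m²·s⁻³·A⁻¹] = kg⁻¹·m⁻²·s⁴·A²
  (4) [kg⁻¹·m⁻²·s⁴·A²] · [s⁻¹] = kg⁻¹·m⁻²·s³·A²
  (5) A·V⁻¹ = A·(J·C⁻¹)⁻¹ = kg⁻¹·m⁻²·s³·A²
All reduce to kg⁻¹·m⁻²·s³·A² except (3), which is kg⁻¹·m⁻²·s⁴·A².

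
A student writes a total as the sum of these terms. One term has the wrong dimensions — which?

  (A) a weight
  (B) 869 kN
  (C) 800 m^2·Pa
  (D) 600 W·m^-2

(D)

Expand each in SI base units:
  (A) [weight] = kg·m·s⁻²
  (B) N = kg·m·s⁻²
  (C) Pa·m² = N·m⁻²·m² = kg·m·s⁻²
  (D) W·m⁻² = J·s⁻¹·m⁻² = kg·s⁻³
All reduce to kg·m·s⁻² except (D), which is kg·s⁻³.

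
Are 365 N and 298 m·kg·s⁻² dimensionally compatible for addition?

Yes

In SI base units:
  365 N:  N = kg·m·s⁻²
  298 m·kg·s⁻²:  kg·m·s⁻²
Both are kg·m·s⁻², so they have the same dimensions and can be added.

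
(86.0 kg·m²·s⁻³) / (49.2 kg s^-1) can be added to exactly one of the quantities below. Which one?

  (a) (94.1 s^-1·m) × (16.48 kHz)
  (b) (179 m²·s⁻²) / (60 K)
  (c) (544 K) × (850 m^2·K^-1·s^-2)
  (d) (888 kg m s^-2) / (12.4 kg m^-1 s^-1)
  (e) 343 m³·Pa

(c)

Reference: [kg·m²·s⁻³] / [kg·s⁻¹] = m²·s⁻².
Each option:
  (a) [m·s⁻¹] · [s⁻¹] = m·s⁻²
  (b) [m²·s⁻²] / [K] = m²·s⁻²·K⁻¹
  (c) [K] · [m²·s⁻²·K⁻¹] = m²·s⁻²  ← same
  (d) [kg·m·s⁻²] / [kg·m⁻¹·s⁻¹] = m²·s⁻¹
  (e) Pa·m³ = N·m⁻²·m³ = kg·m²·s⁻²
Only (c) matches m²·s⁻².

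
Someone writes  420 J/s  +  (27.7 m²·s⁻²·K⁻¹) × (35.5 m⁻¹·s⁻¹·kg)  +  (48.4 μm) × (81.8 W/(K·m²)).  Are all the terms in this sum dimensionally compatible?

No

Expand each in SI base units:
  420 J/s:  J·s⁻¹ = N·m·s⁻¹ = kg·m²·s⁻³
  (27.7 m²·s⁻²·K⁻¹) × (35.5 m⁻¹·s⁻¹·kg):  [m²·s⁻²·K⁻¹] · [kg·m⁻¹·s⁻¹] = kg·m·s⁻³·K⁻¹
  (48.4 μm) × (81.8 W/(K·m²)):  [m] · [kg·s⁻³·K⁻¹] = kg·m·s⁻³·K⁻¹
The terms do not share a single dimension (kg·m²·s⁻³ vs kg·m·s⁻³·K⁻¹).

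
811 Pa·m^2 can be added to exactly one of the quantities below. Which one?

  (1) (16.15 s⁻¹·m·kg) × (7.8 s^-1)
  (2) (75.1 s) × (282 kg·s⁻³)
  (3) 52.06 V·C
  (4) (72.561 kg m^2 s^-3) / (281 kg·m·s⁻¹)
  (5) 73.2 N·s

Reference: Pa·m² = N·m⁻²·m² = kg·m·s⁻².
Each option:
  (1) [kg·m·s⁻¹] · [s⁻¹] = kg·m·s⁻²  ← same
  (2) [s] · [kg·s⁻³] = kg·s⁻²
  (3) C·V = s·A·J·C⁻¹ = kg·m²·s⁻²
  (4) [kg·m²·s⁻³] / [kg·m·s⁻¹] = m·s⁻²
  (5) N·s = kg·m·s⁻²·s = kg·m·s⁻¹
Only (1) matches kg·m·s⁻².

(1)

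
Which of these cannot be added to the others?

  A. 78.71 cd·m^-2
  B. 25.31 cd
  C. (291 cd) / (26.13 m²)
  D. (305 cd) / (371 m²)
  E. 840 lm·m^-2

B.

In SI base units:
  A. cd·m⁻² = m⁻²·cd
  B. cd
  C. [cd] / [m²] = m⁻²·cd
  D. [cd] / [m²] = m⁻²·cd
  E. lm·m⁻² = cd·m⁻² = m⁻²·cd
All reduce to m⁻²·cd except B., which is cd.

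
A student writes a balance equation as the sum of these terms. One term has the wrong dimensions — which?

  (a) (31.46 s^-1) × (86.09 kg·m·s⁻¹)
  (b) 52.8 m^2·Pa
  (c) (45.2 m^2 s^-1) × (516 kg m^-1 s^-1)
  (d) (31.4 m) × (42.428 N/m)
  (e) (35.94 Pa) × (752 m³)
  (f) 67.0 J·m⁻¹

(e)

Dimensions:
  (a) [s⁻¹] · [kg·m·s⁻¹] = kg·m·s⁻²
  (b) Pa·m² = N·m⁻²·m² = kg·m·s⁻²
  (c) [m²·s⁻¹] · [kg·m⁻¹·s⁻¹] = kg·m·s⁻²
  (d) [m] · [kg·s⁻²] = kg·m·s⁻²
  (e) [kg·m⁻¹·s⁻²] · [m³] = kg·m²·s⁻²
  (f) J·m⁻¹ = N·m·m⁻¹ = kg·m·s⁻²
All reduce to kg·m·s⁻² except (e), which is kg·m²·s⁻².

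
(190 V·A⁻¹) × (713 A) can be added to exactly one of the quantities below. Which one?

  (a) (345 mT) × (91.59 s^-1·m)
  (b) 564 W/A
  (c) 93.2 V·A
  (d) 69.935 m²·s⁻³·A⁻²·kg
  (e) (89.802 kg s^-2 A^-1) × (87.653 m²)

(b)

Reference: [kg·m²·s⁻³·A⁻²] · [A] = kg·m²·s⁻³·A⁻¹.
Each option:
  (a) [kg·s⁻²·A⁻¹] · [m·s⁻¹] = kg·m·s⁻³·A⁻¹
  (b) W·A⁻¹ = J·s⁻¹·A⁻¹ = kg·m²·s⁻³·A⁻¹  ← same
  (c) V·A = J·C⁻¹·A = kg·m²·s⁻³
  (d) kg·m²·s⁻³·A⁻²
  (e) [kg·s⁻²·A⁻¹] · [m²] = kg·m²·s⁻²·A⁻¹
Only (b) matches kg·m²·s⁻³·A⁻¹.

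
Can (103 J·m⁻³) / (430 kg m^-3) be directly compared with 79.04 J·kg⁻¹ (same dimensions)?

Dimensions:
  (103 J·m⁻³) / (430 kg m^-3):  [kg·m⁻¹·s⁻²] / [kg·m⁻³] = m²·s⁻²
  79.04 J·kg⁻¹:  J·kg⁻¹ = N·m·kg⁻¹ = m²·s⁻²
Both are m²·s⁻², so they have the same dimensions and can be added.

Yes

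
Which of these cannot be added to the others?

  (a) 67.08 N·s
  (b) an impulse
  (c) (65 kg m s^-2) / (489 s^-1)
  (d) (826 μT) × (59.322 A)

(d)

In SI base units:
  (a) N·s = kg·m·s⁻²·s = kg·m·s⁻¹
  (b) [impulse] = kg·m·s⁻¹
  (c) [kg·m·s⁻²] / [s⁻¹] = kg·m·s⁻¹
  (d) [kg·s⁻²·A⁻¹] · [A] = kg·s⁻²
All reduce to kg·m·s⁻¹ except (d), which is kg·s⁻².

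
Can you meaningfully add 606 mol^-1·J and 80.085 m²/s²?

In SI base units:
  606 mol^-1·J:  J·mol⁻¹ = N·m·mol⁻¹ = kg·m²·s⁻²·mol⁻¹
  80.085 m²/s²:  m²·s⁻²
kg·m²·s⁻²·mol⁻¹ ≠ m²·s⁻², so they cannot be added.

No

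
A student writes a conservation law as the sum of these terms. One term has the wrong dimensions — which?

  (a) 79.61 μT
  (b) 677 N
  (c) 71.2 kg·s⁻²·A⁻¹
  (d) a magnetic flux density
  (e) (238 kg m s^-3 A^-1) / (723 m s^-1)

(b)

Expand each in SI base units:
  (a) T = Wb·m⁻² = kg·s⁻²·A⁻¹
  (b) N = kg·m·s⁻²
  (c) kg·s⁻²·A⁻¹
  (d) [magnetic flux density] = kg·s⁻²·A⁻¹
  (e) [kg·m·s⁻³·A⁻¹] / [m·s⁻¹] = kg·s⁻²·A⁻¹
All reduce to kg·s⁻²·A⁻¹ except (b), which is kg·m·s⁻².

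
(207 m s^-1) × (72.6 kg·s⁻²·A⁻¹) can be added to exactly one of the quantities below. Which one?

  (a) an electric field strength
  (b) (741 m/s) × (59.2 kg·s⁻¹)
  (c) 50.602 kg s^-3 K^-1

(a)

Reference: [m·s⁻¹] · [kg·s⁻²·A⁻¹] = kg·m·s⁻³·A⁻¹.
Each option:
  (a) [electric field strength] = kg·m·s⁻³·A⁻¹  ← same
  (b) [m·s⁻¹] · [kg·s⁻¹] = kg·m·s⁻²
  (c) kg·s⁻³·K⁻¹
Only (a) matches kg·m·s⁻³·A⁻¹.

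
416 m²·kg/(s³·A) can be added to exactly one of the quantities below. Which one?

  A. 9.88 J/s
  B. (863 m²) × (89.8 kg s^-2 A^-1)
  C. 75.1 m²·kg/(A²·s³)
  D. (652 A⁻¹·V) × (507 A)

D.

Reference: kg·m²·s⁻³·A⁻¹.
Each option:
  A. J·s⁻¹ = N·m·s⁻¹ = kg·m²·s⁻³
  B. [m²] · [kg·s⁻²·A⁻¹] = kg·m²·s⁻²·A⁻¹
  C. kg·m²·s⁻³·A⁻²
  D. [kg·m²·s⁻³·A⁻²] · [A] = kg·m²·s⁻³·A⁻¹  ← same
Only D. matches kg·m²·s⁻³·A⁻¹.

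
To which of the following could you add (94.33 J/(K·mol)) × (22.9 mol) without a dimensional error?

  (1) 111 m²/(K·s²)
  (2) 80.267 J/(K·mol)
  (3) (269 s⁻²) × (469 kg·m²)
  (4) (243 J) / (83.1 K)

(4)

Reference: [kg·m²·s⁻²·K⁻¹·mol⁻¹] · [mol] = kg·m²·s⁻²·K⁻¹.
Each option:
  (1) m²·s⁻²·K⁻¹
  (2) J·mol⁻¹·K⁻¹ = N·m·mol⁻¹·K⁻¹ = kg·m²·s⁻²·K⁻¹·mol⁻¹
  (3) [s⁻²] · [kg·m²] = kg·m²·s⁻²
  (4) [kg·m²·s⁻²] / [K] = kg·m²·s⁻²·K⁻¹  ← same
Only (4) matches kg·m²·s⁻²·K⁻¹.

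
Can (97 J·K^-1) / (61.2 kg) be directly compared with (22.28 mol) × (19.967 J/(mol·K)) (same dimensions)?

Reduce each to base SI dimensions:
  (97 J·K^-1) / (61.2 kg):  [kg·m²·s⁻²·K⁻¹] / [kg] = m²·s⁻²·K⁻¹
  (22.28 mol) × (19.967 J/(mol·K)):  [mol] · [kg·m²·s⁻²·K⁻¹·mol⁻¹] = kg·m²·s⁻²·K⁻¹
m²·s⁻²·K⁻¹ ≠ kg·m²·s⁻²·K⁻¹, so they cannot be added.

No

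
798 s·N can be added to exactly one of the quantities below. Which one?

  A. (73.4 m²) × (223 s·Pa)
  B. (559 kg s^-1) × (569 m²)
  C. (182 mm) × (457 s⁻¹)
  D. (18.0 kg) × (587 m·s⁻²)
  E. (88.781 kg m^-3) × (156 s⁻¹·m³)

A.

Reference: N·s = kg·m·s⁻²·s = kg·m·s⁻¹.
Each option:
  A. [m²] · [kg·m⁻¹·s⁻¹] = kg·m·s⁻¹  ← same
  B. [kg·s⁻¹] · [m²] = kg·m²·s⁻¹
  C. [m] · [s⁻¹] = m·s⁻¹
  D. [kg] · [m·s⁻²] = kg·m·s⁻²
  E. [kg·m⁻³] · [m³·s⁻¹] = kg·s⁻¹
Only A. matches kg·m·s⁻¹.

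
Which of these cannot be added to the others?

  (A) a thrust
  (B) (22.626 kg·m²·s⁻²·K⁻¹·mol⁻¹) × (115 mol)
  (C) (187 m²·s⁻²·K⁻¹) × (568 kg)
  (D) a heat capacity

Work out the base dimensions of each:
  (A) [thrust] = kg·m·s⁻²
  (B) [kg·m²·s⁻²·K⁻¹·mol⁻¹] · [mol] = kg·m²·s⁻²·K⁻¹
  (C) [m²·s⁻²·K⁻¹] · [kg] = kg·m²·s⁻²·K⁻¹
  (D) [heat capacity] = kg·m²·s⁻²·K⁻¹
All reduce to kg·m²·s⁻²·K⁻¹ except (A), which is kg·m·s⁻².

(A)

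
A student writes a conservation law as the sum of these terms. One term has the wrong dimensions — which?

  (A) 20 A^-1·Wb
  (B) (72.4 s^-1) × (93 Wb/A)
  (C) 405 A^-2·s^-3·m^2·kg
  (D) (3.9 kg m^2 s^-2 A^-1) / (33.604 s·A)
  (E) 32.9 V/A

(A)

Expand each in SI base units:
  (A) Wb·A⁻¹ = V·s·A⁻¹ = kg·m²·s⁻²·A⁻²
  (B) [s⁻¹] · [kg·m²·s⁻²·A⁻²] = kg·m²·s⁻³·A⁻²
  (C) kg·m²·s⁻³·A⁻²
  (D) [kg·m²·s⁻²·A⁻¹] / [s·A] = kg·m²·s⁻³·A⁻²
  (E) V·A⁻¹ = J·C⁻¹·A⁻¹ = kg·m²·s⁻³·A⁻²
All reduce to kg·m²·s⁻³·A⁻² except (A), which is kg·m²·s⁻²·A⁻².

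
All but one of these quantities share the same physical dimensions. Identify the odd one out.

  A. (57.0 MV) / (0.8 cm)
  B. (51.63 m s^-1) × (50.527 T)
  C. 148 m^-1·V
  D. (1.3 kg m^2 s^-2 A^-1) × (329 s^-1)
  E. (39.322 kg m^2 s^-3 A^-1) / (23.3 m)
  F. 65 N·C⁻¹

D.

Dimensions:
  A. [kg·m²·s⁻³·A⁻¹] / [m] = kg·m·s⁻³·A⁻¹
  B. [m·s⁻¹] · [kg·s⁻²·A⁻¹] = kg·m·s⁻³·A⁻¹
  C. V·m⁻¹ = J·C⁻¹·m⁻¹ = kg·m·s⁻³·A⁻¹
  D. [kg·m²·s⁻²·A⁻¹] · [s⁻¹] = kg·m²·s⁻³·A⁻¹
  E. [kg·m²·s⁻³·A⁻¹] / [m] = kg·m·s⁻³·A⁻¹
  F. N·C⁻¹ = kg·m·s⁻²·(s·A)⁻¹ = kg·m·s⁻³·A⁻¹
All reduce to kg·m·s⁻³·A⁻¹ except D., which is kg·m²·s⁻³·A⁻¹.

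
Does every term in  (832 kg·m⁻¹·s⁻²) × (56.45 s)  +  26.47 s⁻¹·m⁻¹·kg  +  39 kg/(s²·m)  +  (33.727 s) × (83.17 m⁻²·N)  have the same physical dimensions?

No

In SI base units:
  (832 kg·m⁻¹·s⁻²) × (56.45 s):  [kg·m⁻¹·s⁻²] · [s] = kg·m⁻¹·s⁻¹
  26.47 s⁻¹·m⁻¹·kg:  kg·m⁻¹·s⁻¹
  39 kg/(s²·m):  kg·m⁻¹·s⁻²
  (33.727 s) × (83.17 m⁻²·N):  [s] · [kg·m⁻¹·s⁻²] = kg·m⁻¹·s⁻¹
The terms do not share a single dimension (kg·m⁻¹·s⁻² vs kg·m⁻¹·s⁻¹).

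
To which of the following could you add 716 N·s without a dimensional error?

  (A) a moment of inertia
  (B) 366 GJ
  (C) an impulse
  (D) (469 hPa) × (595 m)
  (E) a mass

Reference: N·s = kg·m·s⁻²·s = kg·m·s⁻¹.
Each option:
  (A) [moment of inertia] = kg·m²
  (B) J = N·m = kg·m²·s⁻²
  (C) [impulse] = kg·m·s⁻¹  ← same
  (D) [kg·m⁻¹·s⁻²] · [m] = kg·s⁻²
  (E) [mass] = kg
Only (C) matches kg·m·s⁻¹.

(C)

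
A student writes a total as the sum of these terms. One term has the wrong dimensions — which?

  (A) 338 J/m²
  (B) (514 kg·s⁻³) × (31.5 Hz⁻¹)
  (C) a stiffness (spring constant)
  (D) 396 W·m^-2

(D)

Reduce each to base SI dimensions:
  (A) J·m⁻² = N·m·m⁻² = kg·s⁻²
  (B) [kg·s⁻³] · [s] = kg·s⁻²
  (C) [stiffness (spring constant)] = kg·s⁻²
  (D) W·m⁻² = J·s⁻¹·m⁻² = kg·s⁻³
All reduce to kg·s⁻² except (D), which is kg·s⁻³.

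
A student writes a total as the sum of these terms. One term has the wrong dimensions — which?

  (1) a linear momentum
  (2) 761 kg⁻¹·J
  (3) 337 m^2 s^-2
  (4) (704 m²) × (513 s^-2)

Dimensions:
  (1) [linear momentum] = kg·m·s⁻¹
  (2) J·kg⁻¹ = N·m·kg⁻¹ = m²·s⁻²
  (3) m²·s⁻²
  (4) [m²] · [s⁻²] = m²·s⁻²
All reduce to m²·s⁻² except (1), which is kg·m·s⁻¹.

(1)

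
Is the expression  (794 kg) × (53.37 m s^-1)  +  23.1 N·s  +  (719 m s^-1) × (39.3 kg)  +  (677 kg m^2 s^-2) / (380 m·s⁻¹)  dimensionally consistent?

Reduce each to base SI dimensions:
  (794 kg) × (53.37 m s^-1):  [kg] · [m·s⁻¹] = kg·m·s⁻¹
  23.1 N·s:  N·s = kg·m·s⁻²·s = kg·m·s⁻¹
  (719 m s^-1) × (39.3 kg):  [m·s⁻¹] · [kg] = kg·m·s⁻¹
  (677 kg m^2 s^-2) / (380 m·s⁻¹):  [kg·m²·s⁻²] / [m·s⁻¹] = kg·m·s⁻¹
Every term reduces to kg·m·s⁻¹.

Yes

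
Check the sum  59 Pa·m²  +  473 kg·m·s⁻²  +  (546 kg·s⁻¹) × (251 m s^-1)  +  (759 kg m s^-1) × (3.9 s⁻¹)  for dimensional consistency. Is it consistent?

Yes

In SI base units:
  59 Pa·m²:  Pa·m² = N·m⁻²·m² = kg·m·s⁻²
  473 kg·m·s⁻²:  kg·m·s⁻²
  (546 kg·s⁻¹) × (251 m s^-1):  [kg·s⁻¹] · [m·s⁻¹] = kg·m·s⁻²
  (759 kg m s^-1) × (3.9 s⁻¹):  [kg·m·s⁻¹] · [s⁻¹] = kg·m·s⁻²
Every term reduces to kg·m·s⁻².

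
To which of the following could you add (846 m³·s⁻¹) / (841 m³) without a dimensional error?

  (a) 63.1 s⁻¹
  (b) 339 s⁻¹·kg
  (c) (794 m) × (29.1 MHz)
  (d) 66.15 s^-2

(a)

Reference: [m³·s⁻¹] / [m³] = s⁻¹.
Each option:
  (a) s⁻¹  ← same
  (b) kg·s⁻¹
  (c) [m] · [s⁻¹] = m·s⁻¹
  (d) s⁻²
Only (a) matches s⁻¹.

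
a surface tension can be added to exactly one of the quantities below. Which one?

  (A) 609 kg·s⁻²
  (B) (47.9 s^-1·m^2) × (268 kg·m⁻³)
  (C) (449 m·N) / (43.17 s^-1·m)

Reference: [surface tension] = kg·s⁻².
Each option:
  (A) kg·s⁻²  ← same
  (B) [m²·s⁻¹] · [kg·m⁻³] = kg·m⁻¹·s⁻¹
  (C) [kg·m²·s⁻²] / [m·s⁻¹] = kg·m·s⁻¹
Only (A) matches kg·s⁻².

(A)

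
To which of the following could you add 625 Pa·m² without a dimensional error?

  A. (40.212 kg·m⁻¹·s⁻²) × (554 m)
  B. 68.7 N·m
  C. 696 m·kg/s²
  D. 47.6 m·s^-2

Reference: Pa·m² = N·m⁻²·m² = kg·m·s⁻².
Each option:
  A. [kg·m⁻¹·s⁻²] · [m] = kg·s⁻²
  B. N·m = kg·m·s⁻²·m = kg·m²·s⁻²
  C. kg·m·s⁻²  ← same
  D. m·s⁻²
Only C. matches kg·m·s⁻².

C.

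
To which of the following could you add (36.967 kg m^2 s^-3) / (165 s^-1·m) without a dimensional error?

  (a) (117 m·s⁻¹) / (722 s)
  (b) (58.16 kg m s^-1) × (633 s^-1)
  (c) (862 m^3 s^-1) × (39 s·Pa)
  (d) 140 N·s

(b)

Reference: [kg·m²·s⁻³] / [m·s⁻¹] = kg·m·s⁻².
Each option:
  (a) [m·s⁻¹] / [s] = m·s⁻²
  (b) [kg·m·s⁻¹] · [s⁻¹] = kg·m·s⁻²  ← same
  (c) [m³·s⁻¹] · [kg·m⁻¹·s⁻¹] = kg·m²·s⁻²
  (d) N·s = kg·m·s⁻²·s = kg·m·s⁻¹
Only (b) matches kg·m·s⁻².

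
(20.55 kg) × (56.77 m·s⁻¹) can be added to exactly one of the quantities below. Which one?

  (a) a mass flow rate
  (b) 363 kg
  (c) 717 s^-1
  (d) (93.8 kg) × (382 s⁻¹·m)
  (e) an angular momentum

(d)

Reference: [kg] · [m·s⁻¹] = kg·m·s⁻¹.
Each option:
  (a) [mass flow rate] = kg·s⁻¹
  (b) kg
  (c) s⁻¹
  (d) [kg] · [m·s⁻¹] = kg·m·s⁻¹  ← same
  (e) [angular momentum] = kg·m²·s⁻¹
Only (d) matches kg·m·s⁻¹.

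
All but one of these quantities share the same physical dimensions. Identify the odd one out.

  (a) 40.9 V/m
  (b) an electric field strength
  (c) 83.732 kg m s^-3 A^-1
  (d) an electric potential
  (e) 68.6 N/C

Work out the base dimensions of each:
  (a) V·m⁻¹ = J·C⁻¹·m⁻¹ = kg·m·s⁻³·A⁻¹
  (b) [electric field strength] = kg·m·s⁻³·A⁻¹
  (c) kg·m·s⁻³·A⁻¹
  (d) [electric potential] = kg·m²·s⁻³·A⁻¹
  (e) N·C⁻¹ = kg·m·s⁻²·(s·A)⁻¹ = kg·m·s⁻³·A⁻¹
All reduce to kg·m·s⁻³·A⁻¹ except (d), which is kg·m²·s⁻³·A⁻¹.

(d)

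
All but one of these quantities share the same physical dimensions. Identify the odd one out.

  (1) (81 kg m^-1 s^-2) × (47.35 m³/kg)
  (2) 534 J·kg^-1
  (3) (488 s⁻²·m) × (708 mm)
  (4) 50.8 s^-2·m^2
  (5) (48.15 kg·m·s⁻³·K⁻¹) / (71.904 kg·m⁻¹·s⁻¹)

Work out the base dimensions of each:
  (1) [kg·m⁻¹·s⁻²] · [kg⁻¹·m³] = m²·s⁻²
  (2) J·kg⁻¹ = N·m·kg⁻¹ = m²·s⁻²
  (3) [m·s⁻²] · [m] = m²·s⁻²
  (4) m²·s⁻²
  (5) [kg·m·s⁻³·K⁻¹] / [kg·m⁻¹·s⁻¹] = m²·s⁻²·K⁻¹
All reduce to m²·s⁻² except (5), which is m²·s⁻²·K⁻¹.

(5)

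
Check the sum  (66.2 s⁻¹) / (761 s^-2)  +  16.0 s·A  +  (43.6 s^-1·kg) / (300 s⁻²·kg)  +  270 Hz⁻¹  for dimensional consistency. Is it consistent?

No

Expand each in SI base units:
  (66.2 s⁻¹) / (761 s^-2):  [s⁻¹] / [s⁻²] = s
  16.0 s·A:  A·s = s·A
  (43.6 s^-1·kg) / (300 s⁻²·kg):  [kg·s⁻¹] / [kg·s⁻²] = s
  270 Hz⁻¹:  Hz⁻¹ = (s⁻¹)⁻¹ = s
The terms do not share a single dimension (s vs s·A).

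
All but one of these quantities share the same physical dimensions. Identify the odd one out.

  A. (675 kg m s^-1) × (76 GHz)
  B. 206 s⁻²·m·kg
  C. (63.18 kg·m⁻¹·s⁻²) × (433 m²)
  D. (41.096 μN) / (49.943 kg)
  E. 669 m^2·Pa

D.

Dimensions:
  A. [kg·m·s⁻¹] · [s⁻¹] = kg·m·s⁻²
  B. kg·m·s⁻²
  C. [kg·m⁻¹·s⁻²] · [m²] = kg·m·s⁻²
  D. [kg·m·s⁻²] / [kg] = m·s⁻²
  E. Pa·m² = N·m⁻²·m² = kg·m·s⁻²
All reduce to kg·m·s⁻² except D., which is m·s⁻².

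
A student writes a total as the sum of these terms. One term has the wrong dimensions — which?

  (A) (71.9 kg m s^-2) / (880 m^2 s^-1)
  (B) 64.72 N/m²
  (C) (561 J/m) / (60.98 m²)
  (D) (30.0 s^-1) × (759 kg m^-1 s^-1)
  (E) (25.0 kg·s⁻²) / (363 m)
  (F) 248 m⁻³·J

(A)

Reduce each to base SI dimensions:
  (A) [kg·m·s⁻²] / [m²·s⁻¹] = kg·m⁻¹·s⁻¹
  (B) N·m⁻² = kg·m·s⁻²·m⁻² = kg·m⁻¹·s⁻²
  (C) [kg·m·s⁻²] / [m²] = kg·m⁻¹·s⁻²
  (D) [s⁻¹] · [kg·m⁻¹·s⁻¹] = kg·m⁻¹·s⁻²
  (E) [kg·s⁻²] / [m] = kg·m⁻¹·s⁻²
  (F) J·m⁻³ = N·m·m⁻³ = kg·m⁻¹·s⁻²
All reduce to kg·m⁻¹·s⁻² except (A), which is kg·m⁻¹·s⁻¹.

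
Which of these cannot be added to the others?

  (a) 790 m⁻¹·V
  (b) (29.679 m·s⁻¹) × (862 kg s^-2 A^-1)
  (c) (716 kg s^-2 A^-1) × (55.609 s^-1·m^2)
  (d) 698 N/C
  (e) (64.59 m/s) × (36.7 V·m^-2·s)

Dimensions:
  (a) V·m⁻¹ = J·C⁻¹·m⁻¹ = kg·m·s⁻³·A⁻¹
  (b) [m·s⁻¹] · [kg·s⁻²·A⁻¹] = kg·m·s⁻³·A⁻¹
  (c) [kg·s⁻²·A⁻¹] · [m²·s⁻¹] = kg·m²·s⁻³·A⁻¹
  (d) N·C⁻¹ = kg·m·s⁻²·(s·A)⁻¹ = kg·m·s⁻³·A⁻¹
  (e) [m·s⁻¹] · [kg·s⁻²·A⁻¹] = kg·m·s⁻³·A⁻¹
All reduce to kg·m·s⁻³·A⁻¹ except (c), which is kg·m²·s⁻³·A⁻¹.

(c)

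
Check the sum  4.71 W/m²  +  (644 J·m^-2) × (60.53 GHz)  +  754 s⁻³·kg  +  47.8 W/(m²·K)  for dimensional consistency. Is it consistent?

No

Dimensions:
  4.71 W/m²:  W·m⁻² = J·s⁻¹·m⁻² = kg·s⁻³
  (644 J·m^-2) × (60.53 GHz):  [kg·s⁻²] · [s⁻¹] = kg·s⁻³
  754 s⁻³·kg:  kg·s⁻³
  47.8 W/(m²·K):  W·m⁻²·K⁻¹ = J·s⁻¹·m⁻²·K⁻¹ = kg·s⁻³·K⁻¹
The terms do not share a single dimension (kg·s⁻³ vs kg·s⁻³·K⁻¹).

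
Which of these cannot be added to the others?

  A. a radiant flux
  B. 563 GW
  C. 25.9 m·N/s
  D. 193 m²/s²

Expand each in SI base units:
  A. [radiant flux] = kg·m²·s⁻³
  B. W = J·s⁻¹ = kg·m²·s⁻³
  C. N·m·s⁻¹ = kg·m·s⁻²·m·s⁻¹ = kg·m²·s⁻³
  D. m²·s⁻²
All reduce to kg·m²·s⁻³ except D., which is m²·s⁻².

D.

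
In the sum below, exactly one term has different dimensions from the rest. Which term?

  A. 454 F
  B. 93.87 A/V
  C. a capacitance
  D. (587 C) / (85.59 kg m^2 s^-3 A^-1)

B.

Expand each in SI base units:
  A. F = C·V⁻¹ = kg⁻¹·m⁻²·s⁴·A²
  B. A·V⁻¹ = A·(J·C⁻¹)⁻¹ = kg⁻¹·m⁻²·s³·A²
  C. [capacitance] = kg⁻¹·m⁻²·s⁴·A²
  D. [s·A] / [kg·m²·s⁻³·A⁻¹] = kg⁻¹·m⁻²·s⁴·A²
All reduce to kg⁻¹·m⁻²·s⁴·A² except B., which is kg⁻¹·m⁻²·s³·A².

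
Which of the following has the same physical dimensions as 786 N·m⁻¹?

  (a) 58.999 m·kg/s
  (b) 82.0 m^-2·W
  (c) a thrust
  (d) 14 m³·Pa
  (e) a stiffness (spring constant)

(e)

Reference: N·m⁻¹ = kg·m·s⁻²·m⁻¹ = kg·s⁻².
Each option:
  (a) kg·m·s⁻¹
  (b) W·m⁻² = J·s⁻¹·m⁻² = kg·s⁻³
  (c) [thrust] = kg·m·s⁻²
  (d) Pa·m³ = N·m⁻²·m³ = kg·m²·s⁻²
  (e) [stiffness (spring constant)] = kg·s⁻²  ← same
Only (e) matches kg·s⁻².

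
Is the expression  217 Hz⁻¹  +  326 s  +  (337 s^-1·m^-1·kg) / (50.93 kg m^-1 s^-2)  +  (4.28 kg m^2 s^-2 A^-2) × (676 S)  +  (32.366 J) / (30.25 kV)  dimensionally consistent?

Work out the base dimensions of each:
  217 Hz⁻¹:  Hz⁻¹ = (s⁻¹)⁻¹ = s
  326 s:  s
  (337 s^-1·m^-1·kg) / (50.93 kg m^-1 s^-2):  [kg·m⁻¹·s⁻¹] / [kg·m⁻¹·s⁻²] = s
  (4.28 kg m^2 s^-2 A^-2) × (676 S):  [kg·m²·s⁻²·A⁻²] · [kg⁻¹·m⁻²·s³·A²] = s
  (32.366 J) / (30.25 kV):  [kg·m²·s⁻²] / [kg·m²·s⁻³·A⁻¹] = s·A
The terms do not share a single dimension (s vs s·A).

No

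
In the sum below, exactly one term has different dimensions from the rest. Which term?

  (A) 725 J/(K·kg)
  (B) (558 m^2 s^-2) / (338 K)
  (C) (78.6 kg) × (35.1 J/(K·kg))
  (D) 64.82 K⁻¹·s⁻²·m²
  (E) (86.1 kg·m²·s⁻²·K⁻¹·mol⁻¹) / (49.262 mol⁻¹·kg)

(C)

In SI base units:
  (A) J·kg⁻¹·K⁻¹ = N·m·kg⁻¹·K⁻¹ = m²·s⁻²·K⁻¹
  (B) [m²·s⁻²] / [K] = m²·s⁻²·K⁻¹
  (C) [kg] · [m²·s⁻²·K⁻¹] = kg·m²·s⁻²·K⁻¹
  (D) m²·s⁻²·K⁻¹
  (E) [kg·m²·s⁻²·K⁻¹·mol⁻¹] / [kg·mol⁻¹] = m²·s⁻²·K⁻¹
All reduce to m²·s⁻²·K⁻¹ except (C), which is kg·m²·s⁻²·K⁻¹.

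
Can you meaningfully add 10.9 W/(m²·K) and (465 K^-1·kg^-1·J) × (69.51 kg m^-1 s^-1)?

No

Dimensions:
  10.9 W/(m²·K):  W·m⁻²·K⁻¹ = J·s⁻¹·m⁻²·K⁻¹ = kg·s⁻³·K⁻¹
  (465 K^-1·kg^-1·J) × (69.51 kg m^-1 s^-1):  [m²·s⁻²·K⁻¹] · [kg·m⁻¹·s⁻¹] = kg·m·s⁻³·K⁻¹
kg·s⁻³·K⁻¹ ≠ kg·m·s⁻³·K⁻¹, so they cannot be added.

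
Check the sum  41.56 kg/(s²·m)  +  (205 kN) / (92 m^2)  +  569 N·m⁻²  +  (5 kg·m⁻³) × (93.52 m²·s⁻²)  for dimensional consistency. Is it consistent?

Yes

In SI base units:
  41.56 kg/(s²·m):  kg·m⁻¹·s⁻²
  (205 kN) / (92 m^2):  [kg·m·s⁻²] / [m²] = kg·m⁻¹·s⁻²
  569 N·m⁻²:  N·m⁻² = kg·m·s⁻²·m⁻² = kg·m⁻¹·s⁻²
  (5 kg·m⁻³) × (93.52 m²·s⁻²):  [kg·m⁻³] · [m²·s⁻²] = kg·m⁻¹·s⁻²
Every term reduces to kg·m⁻¹·s⁻².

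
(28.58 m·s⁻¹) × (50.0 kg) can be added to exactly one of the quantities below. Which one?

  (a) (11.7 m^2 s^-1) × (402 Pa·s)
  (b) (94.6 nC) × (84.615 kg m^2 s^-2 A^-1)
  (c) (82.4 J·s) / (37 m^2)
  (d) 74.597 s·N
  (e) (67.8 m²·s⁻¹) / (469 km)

Reference: [m·s⁻¹] · [kg] = kg·m·s⁻¹.
Each option:
  (a) [m²·s⁻¹] · [kg·m⁻¹·s⁻¹] = kg·m·s⁻²
  (b) [s·A] · [kg·m²·s⁻²·A⁻¹] = kg·m²·s⁻¹
  (c) [kg·m²·s⁻¹] / [m²] = kg·s⁻¹
  (d) N·s = kg·m·s⁻²·s = kg·m·s⁻¹  ← same
  (e) [m²·s⁻¹] / [m] = m·s⁻¹
Only (d) matches kg·m·s⁻¹.

(d)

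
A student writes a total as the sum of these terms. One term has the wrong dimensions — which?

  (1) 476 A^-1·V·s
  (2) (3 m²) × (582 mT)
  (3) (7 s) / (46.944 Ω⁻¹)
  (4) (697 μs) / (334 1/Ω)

Dimensions:
  (1) V·s·A⁻¹ = J·C⁻¹·s·A⁻¹ = kg·m²·s⁻²·A⁻²
  (2) [m²] · [kg·s⁻²·A⁻¹] = kg·m²·s⁻²·A⁻¹
  (3) [s] / [kg⁻¹·m⁻²·s³·A²] = kg·m²·s⁻²·A⁻²
  (4) [s] / [kg⁻¹·m⁻²·s³·A²] = kg·m²·s⁻²·A⁻²
All reduce to kg·m²·s⁻²·A⁻² except (2), which is kg·m²·s⁻²·A⁻¹.

(2)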